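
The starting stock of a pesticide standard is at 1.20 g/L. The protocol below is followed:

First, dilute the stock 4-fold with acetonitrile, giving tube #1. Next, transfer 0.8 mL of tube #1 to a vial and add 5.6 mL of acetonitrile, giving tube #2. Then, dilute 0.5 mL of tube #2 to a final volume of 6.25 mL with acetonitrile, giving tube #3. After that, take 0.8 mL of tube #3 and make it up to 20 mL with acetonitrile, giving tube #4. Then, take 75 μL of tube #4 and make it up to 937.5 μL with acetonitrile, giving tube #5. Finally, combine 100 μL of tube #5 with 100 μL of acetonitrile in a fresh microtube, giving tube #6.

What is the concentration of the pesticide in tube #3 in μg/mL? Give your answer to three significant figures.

Step 1: 4-fold → factor 4
Step 2: 0.8 mL + 5.6 mL = 6.4 mL total → factor 6.4/0.8 = 8
Step 3: 0.5 mL brought to 6.25 mL → factor 6.25/0.5 = 12.5
Dilution factor through tube #3 = 4 × 8 × 12.5 = 400
[tube #3] = 1.20 g/L / 400 = 0.003000 g/L = 3.00 μg/mL

3.00 μg/mL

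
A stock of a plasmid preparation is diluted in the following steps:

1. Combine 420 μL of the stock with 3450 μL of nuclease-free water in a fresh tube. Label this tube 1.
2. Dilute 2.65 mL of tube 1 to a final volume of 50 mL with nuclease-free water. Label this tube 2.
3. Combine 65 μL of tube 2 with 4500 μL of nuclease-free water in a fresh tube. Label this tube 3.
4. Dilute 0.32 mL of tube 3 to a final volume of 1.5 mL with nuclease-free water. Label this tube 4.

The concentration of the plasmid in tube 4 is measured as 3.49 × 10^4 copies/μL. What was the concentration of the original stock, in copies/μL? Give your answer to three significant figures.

Step 1: 420 μL + 3450 μL = 3870 μL total → factor 3870/420 = 9.2143
Step 2: 2.65 mL brought to 50 mL → factor 50/2.65 = 18.868
Step 3: 65 μL + 4500 μL = 4565 μL total → factor 4565/65 = 70.231
Step 4: 0.32 mL brought to 1.5 mL → factor 1.5/0.32 = 4.6875
Overall dilution factor = 9.2143 × 18.868 × 70.231 × 4.6875 = 57234
Stock = 3.49 × 10^4 copies/μL × 57234 = 2.00 × 10^9 copies/μL

2.00 × 10^9 copies/μL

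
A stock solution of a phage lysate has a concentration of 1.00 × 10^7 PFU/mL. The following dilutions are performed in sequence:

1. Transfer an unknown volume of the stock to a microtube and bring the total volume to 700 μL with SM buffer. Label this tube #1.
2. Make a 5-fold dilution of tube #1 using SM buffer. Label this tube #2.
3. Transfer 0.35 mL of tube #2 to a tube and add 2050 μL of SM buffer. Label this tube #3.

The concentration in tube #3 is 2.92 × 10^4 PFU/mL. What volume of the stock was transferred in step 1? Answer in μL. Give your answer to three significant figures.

70.1 μL

Step 1: v brought to 700 μL → factor = 700 μL/v
Step 2: 5-fold → factor 5
Step 3: 0.35 mL + 2050 μL = 2.4 mL total → factor 2.4/0.35 = 6.8571
Product of known-step factors = 34.286
Overall factor = 1.00 × 10^7 PFU/mL / (2.92 × 10^4 PFU/mL) = 342.47
Step-1 factor = 342.47 / 34.286 = 9.9886
v = 700 μL / 9.9886 = 70.1 μL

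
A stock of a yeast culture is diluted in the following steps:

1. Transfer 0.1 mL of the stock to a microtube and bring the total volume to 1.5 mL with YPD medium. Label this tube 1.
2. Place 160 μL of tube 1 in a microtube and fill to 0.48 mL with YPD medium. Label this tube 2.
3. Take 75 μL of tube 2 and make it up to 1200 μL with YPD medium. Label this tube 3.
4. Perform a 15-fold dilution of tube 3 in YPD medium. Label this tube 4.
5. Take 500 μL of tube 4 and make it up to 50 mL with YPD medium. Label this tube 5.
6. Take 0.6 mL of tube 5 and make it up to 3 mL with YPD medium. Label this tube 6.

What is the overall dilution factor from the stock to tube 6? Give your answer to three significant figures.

Step 1: 0.1 mL brought to 1.5 mL → factor 1.5/0.1 = 15
Step 2: 160 μL brought to 0.48 mL → factor 480/160 = 3
Step 3: 75 μL brought to 1200 μL → factor 1200/75 = 16
Step 4: 15-fold → factor 15
Step 5: 500 μL brought to 50 mL → factor 50000/500 = 100
Step 6: 0.6 mL brought to 3 mL → factor 3/0.6 = 5
Overall dilution factor = 15 × 3 × 16 × 15 × 100 × 5 = 5.4 × 10^6

5.40 × 10^6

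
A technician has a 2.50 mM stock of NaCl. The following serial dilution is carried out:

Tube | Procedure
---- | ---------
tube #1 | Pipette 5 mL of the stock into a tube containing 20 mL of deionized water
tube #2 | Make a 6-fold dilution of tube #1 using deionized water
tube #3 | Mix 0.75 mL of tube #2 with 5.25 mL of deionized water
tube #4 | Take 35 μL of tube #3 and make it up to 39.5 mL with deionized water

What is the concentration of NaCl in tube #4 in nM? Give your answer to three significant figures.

Step 1: 5 mL + 20 mL = 25 mL total → factor 25/5 = 5
Step 2: 6-fold → factor 6
Step 3: 0.75 mL + 5.25 mL = 6 mL total → factor 6/0.75 = 8
Step 4: 35 μL brought to 39.5 mL → factor 39500/35 = 1128.6
Overall dilution factor = 5 × 6 × 8 × 1128.6 = 2.7086 × 10^5
Final = 2.50 mM / 2.7086 × 10^5 = 9.230 × 10^-6 mM = 9.23 nM

9.23 nM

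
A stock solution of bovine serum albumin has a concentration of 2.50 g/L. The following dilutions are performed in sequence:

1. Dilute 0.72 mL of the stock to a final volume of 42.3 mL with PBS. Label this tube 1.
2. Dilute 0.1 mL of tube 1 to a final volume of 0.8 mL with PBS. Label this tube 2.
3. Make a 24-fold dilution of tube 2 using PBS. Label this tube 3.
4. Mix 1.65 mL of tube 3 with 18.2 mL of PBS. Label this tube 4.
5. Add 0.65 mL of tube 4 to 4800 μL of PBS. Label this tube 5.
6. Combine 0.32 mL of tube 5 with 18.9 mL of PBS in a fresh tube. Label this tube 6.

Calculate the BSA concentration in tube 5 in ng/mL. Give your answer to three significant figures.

Step 1: 0.72 mL brought to 42.3 mL → factor 42.3/0.72 = 58.75
Step 2: 0.1 mL brought to 0.8 mL → factor 0.8/0.1 = 8
Step 3: 24-fold → factor 24
Step 4: 1.65 mL + 18.2 mL = 19.85 mL total → factor 19.85/1.65 = 12.03
Step 5: 0.65 mL + 4800 μL = 5.45 mL total → factor 5.45/0.65 = 8.3846
Dilution factor through tube 5 = 58.75 × 8 × 24 × 12.03 × 8.3846 = 1.1378 × 10^6
[tube 5] = 2.50 g/L / 1.1378 × 10^6 = 2.197 × 10^-6 g/L = 2.20 ng/mL

2.20 ng/mL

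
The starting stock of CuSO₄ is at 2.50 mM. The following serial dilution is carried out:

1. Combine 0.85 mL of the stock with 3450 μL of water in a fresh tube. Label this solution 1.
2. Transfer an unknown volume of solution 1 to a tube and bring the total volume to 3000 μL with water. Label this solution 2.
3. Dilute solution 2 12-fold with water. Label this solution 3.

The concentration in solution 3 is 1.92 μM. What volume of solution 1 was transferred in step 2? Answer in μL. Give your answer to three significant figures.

140 μL

Step 1: 0.85 mL + 3450 μL = 4.3 mL total → factor 4.3/0.85 = 5.0588
Step 2: v brought to 3000 μL → factor = 3000 μL/v
Step 3: 12-fold → factor 12
Product of known-step factors = 60.706
Overall factor = 2.50 mM / (1.92 μM) = 1302.1
Step-2 factor = 1302.1 / 60.706 = 21.449
v = 3000 μL / 21.449 = 140 μL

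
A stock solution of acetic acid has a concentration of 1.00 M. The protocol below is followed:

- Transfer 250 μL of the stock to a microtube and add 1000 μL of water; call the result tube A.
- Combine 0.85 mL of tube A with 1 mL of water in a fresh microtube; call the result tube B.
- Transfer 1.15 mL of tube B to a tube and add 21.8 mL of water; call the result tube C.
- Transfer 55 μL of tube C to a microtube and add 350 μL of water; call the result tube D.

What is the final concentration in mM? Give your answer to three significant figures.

0.625 mM

Step 1: 250 μL + 1000 μL = 1250 μL total → factor 1250/250 = 5
Step 2: 0.85 mL + 1 mL = 1.85 mL total → factor 1.85/0.85 = 2.1765
Step 3: 1.15 mL + 21.8 mL = 22.95 mL total → factor 22.95/1.15 = 19.957
Step 4: 55 μL + 350 μL = 405 μL total → factor 405/55 = 7.3636
Overall dilution factor = 5 × 2.1765 × 19.957 × 7.3636 = 1599.2
Final = 1.00 M / 1599.2 = 0.0006253 M = 0.625 mM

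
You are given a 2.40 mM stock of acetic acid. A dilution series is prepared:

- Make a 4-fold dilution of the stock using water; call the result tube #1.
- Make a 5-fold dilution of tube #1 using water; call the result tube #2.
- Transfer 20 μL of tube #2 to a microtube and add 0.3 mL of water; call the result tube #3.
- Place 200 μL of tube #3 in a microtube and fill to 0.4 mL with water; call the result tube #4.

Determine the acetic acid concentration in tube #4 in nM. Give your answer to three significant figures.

Step 1: 4-fold → factor 4
Step 2: 5-fold → factor 5
Step 3: 20 μL + 0.3 mL = 320 μL total → factor 320/20 = 16
Step 4: 200 μL brought to 0.4 mL → factor 400/200 = 2
Overall dilution factor = 4 × 5 × 16 × 2 = 640
Final = 2.40 mM / 640 = 0.003750 mM = 3.75 × 10^3 nM

3.75 × 10^3 nM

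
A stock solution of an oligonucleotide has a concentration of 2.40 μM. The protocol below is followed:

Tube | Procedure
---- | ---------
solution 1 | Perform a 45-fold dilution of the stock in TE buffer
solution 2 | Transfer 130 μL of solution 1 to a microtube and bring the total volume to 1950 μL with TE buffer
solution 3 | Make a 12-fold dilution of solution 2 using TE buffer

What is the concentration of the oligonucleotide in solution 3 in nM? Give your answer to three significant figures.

Step 1: 45-fold → factor 45
Step 2: 130 μL brought to 1950 μL → factor 1950/130 = 15
Step 3: 12-fold → factor 12
Overall dilution factor = 45 × 15 × 12 = 8100
Final = 2.40 μM / 8100 = 0.0002963 μM = 0.296 nM

0.296 nM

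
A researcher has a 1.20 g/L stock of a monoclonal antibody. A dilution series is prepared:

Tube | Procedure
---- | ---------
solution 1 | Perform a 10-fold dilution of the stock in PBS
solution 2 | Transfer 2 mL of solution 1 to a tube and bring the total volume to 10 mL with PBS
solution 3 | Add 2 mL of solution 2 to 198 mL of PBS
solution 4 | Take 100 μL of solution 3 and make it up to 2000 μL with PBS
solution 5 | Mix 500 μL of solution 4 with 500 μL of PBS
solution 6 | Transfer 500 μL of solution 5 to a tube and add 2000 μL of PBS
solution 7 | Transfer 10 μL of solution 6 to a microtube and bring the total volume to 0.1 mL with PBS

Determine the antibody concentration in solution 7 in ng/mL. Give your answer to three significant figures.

Step 1: 10-fold → factor 10
Step 2: 2 mL brought to 10 mL → factor 10/2 = 5
Step 3: 2 mL + 198 mL = 200 mL total → factor 200/2 = 100
Step 4: 100 μL brought to 2000 μL → factor 2000/100 = 20
Step 5: 500 μL + 500 μL = 1000 μL total → factor 1000/500 = 2
Step 6: 500 μL + 2000 μL = 2500 μL total → factor 2500/500 = 5
Step 7: 10 μL brought to 0.1 mL → factor 100/10 = 10
Overall dilution factor = 10 × 5 × 100 × 20 × 2 × 5 × 10 = 1 × 10^7
Final = 1.20 g/L / 1 × 10^7 = 1.200 × 10^-7 g/L = 0.120 ng/mL

0.120 ng/mL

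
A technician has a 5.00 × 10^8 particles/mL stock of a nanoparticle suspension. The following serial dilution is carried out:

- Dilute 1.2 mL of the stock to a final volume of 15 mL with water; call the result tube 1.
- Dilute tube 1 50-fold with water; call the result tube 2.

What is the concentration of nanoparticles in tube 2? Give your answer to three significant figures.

8.00 × 10^5 particles/mL

Step 1: 1.2 mL brought to 15 mL → factor 15/1.2 = 12.5
Step 2: 50-fold → factor 50
Overall dilution factor = 12.5 × 50 = 625
Final = 5.00 × 10^8 particles/mL / 625 = 8.00 × 10^5 particles/mL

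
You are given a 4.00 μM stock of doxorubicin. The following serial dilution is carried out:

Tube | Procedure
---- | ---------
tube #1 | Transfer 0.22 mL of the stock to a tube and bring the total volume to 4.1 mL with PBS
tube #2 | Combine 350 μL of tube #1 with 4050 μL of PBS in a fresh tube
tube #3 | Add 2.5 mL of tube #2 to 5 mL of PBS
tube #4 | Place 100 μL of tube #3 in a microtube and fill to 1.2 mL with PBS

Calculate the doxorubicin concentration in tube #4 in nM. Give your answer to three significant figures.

Step 1: 0.22 mL brought to 4.1 mL → factor 4.1/0.22 = 18.636
Step 2: 350 μL + 4050 μL = 4400 μL total → factor 4400/350 = 12.571
Step 3: 2.5 mL + 5 mL = 7.5 mL total → factor 7.5/2.5 = 3
Step 4: 100 μL brought to 1.2 mL → factor 1200/100 = 12
Dilution factor through tube #4 = 18.636 × 12.571 × 3 × 12 = 8434.3
[tube #4] = 4.00 μM / 8434.3 = 0.0004743 μM = 0.474 nM

0.474 nM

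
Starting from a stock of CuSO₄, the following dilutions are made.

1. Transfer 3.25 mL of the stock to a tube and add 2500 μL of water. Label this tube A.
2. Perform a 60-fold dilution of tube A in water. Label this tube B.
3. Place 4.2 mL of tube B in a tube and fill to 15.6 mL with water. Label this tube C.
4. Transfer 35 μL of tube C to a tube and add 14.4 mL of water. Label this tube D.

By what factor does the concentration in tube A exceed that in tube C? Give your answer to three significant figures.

Step 1: 3.25 mL + 2500 μL = 5.75 mL total → factor 5.75/3.25 = 1.7692
Step 2: 60-fold → factor 60
Step 3: 4.2 mL brought to 15.6 mL → factor 15.6/4.2 = 3.7143
Dilution factor to tube A = 1.7692; to tube C = 394.29
[tube A]/[tube C] = (factor to tube C)/(factor to tube A) = 394.29/1.7692 = 223

223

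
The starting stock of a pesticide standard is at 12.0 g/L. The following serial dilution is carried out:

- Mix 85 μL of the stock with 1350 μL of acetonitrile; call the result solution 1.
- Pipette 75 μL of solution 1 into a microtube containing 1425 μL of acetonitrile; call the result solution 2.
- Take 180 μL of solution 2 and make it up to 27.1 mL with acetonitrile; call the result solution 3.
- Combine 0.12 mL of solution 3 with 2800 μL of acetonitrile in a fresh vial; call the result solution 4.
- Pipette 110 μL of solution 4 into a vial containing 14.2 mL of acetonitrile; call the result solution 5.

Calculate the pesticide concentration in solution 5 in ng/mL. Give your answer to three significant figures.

Step 1: 85 μL + 1350 μL = 1435 μL total → factor 1435/85 = 16.882
Step 2: 75 μL + 1425 μL = 1500 μL total → factor 1500/75 = 20
Step 3: 180 μL brought to 27.1 mL → factor 27100/180 = 150.56
Step 4: 0.12 mL + 2800 μL = 2.92 mL total → factor 2.92/0.12 = 24.333
Step 5: 110 μL + 14.2 mL = 14310 μL total → factor 14310/110 = 130.09
Dilution factor through solution 5 = 16.882 × 20 × 150.56 × 24.333 × 130.09 = 1.6092 × 10^8
[solution 5] = 12.0 g/L / 1.6092 × 10^8 = 7.457 × 10^-8 g/L = 0.0746 ng/mL

0.0746 ng/mL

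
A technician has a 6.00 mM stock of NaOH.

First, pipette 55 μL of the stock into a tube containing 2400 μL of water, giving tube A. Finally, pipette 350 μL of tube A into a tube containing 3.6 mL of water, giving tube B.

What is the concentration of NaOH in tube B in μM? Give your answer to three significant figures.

11.9 μM

Step 1: 55 μL + 2400 μL = 2455 μL total → factor 2455/55 = 44.636
Step 2: 350 μL + 3.6 mL = 3950 μL total → factor 3950/350 = 11.286
Overall dilution factor = 44.636 × 11.286 = 503.75
Final = 6.00 mM / 503.75 = 0.01191 mM = 11.9 μM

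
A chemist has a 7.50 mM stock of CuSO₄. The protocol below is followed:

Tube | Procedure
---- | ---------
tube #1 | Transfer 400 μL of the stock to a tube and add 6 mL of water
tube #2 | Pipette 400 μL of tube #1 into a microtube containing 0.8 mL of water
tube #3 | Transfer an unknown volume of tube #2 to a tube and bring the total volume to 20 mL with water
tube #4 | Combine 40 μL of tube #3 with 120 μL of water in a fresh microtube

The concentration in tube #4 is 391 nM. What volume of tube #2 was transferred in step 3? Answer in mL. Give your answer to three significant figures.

Step 1: 400 μL + 6 mL = 6400 μL total → factor 6400/400 = 16
Step 2: 400 μL + 0.8 mL = 1200 μL total → factor 1200/400 = 3
Step 3: v brought to 20 mL → factor = 20 mL/v
Step 4: 40 μL + 120 μL = 160 μL total → factor 160/40 = 4
Product of known-step factors = 192
Overall factor = 7.50 mM / (391 nM) = 19182
Step-3 factor = 19182 / 192 = 99.904
v = 20 mL / 99.904 = 0.200 mL

0.200 mL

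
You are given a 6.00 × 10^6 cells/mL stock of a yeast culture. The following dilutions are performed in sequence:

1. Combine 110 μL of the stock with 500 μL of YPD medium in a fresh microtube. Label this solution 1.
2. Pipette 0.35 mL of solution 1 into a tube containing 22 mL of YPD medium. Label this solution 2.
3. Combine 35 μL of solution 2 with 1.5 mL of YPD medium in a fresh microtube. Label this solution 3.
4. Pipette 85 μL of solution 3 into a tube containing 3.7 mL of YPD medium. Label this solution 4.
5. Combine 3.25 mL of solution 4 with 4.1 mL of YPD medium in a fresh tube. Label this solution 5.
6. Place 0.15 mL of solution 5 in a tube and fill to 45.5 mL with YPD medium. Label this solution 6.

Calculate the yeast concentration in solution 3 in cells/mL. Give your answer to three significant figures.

Step 1: 110 μL + 500 μL = 610 μL total → factor 610/110 = 5.5455
Step 2: 0.35 mL + 22 mL = 22.35 mL total → factor 22.35/0.35 = 63.857
Step 3: 35 μL + 1.5 mL = 1535 μL total → factor 1535/35 = 43.857
Dilution factor through solution 3 = 5.5455 × 63.857 × 43.857 = 15531
[solution 3] = 6.00 × 10^6 cells/mL / 15531 = 386 cells/mL

386 cells/mL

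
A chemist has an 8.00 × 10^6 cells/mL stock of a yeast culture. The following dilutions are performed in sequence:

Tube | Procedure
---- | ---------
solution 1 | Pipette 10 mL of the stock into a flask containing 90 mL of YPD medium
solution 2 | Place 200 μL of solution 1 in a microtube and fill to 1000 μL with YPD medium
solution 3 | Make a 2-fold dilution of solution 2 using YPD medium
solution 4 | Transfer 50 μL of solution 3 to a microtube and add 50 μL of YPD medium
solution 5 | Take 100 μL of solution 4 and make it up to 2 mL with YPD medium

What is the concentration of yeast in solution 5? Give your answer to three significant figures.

2.00 × 10^3 cells/mL

Step 1: 10 mL + 90 mL = 100 mL total → factor 100/10 = 10
Step 2: 200 μL brought to 1000 μL → factor 1000/200 = 5
Step 3: 2-fold → factor 2
Step 4: 50 μL + 50 μL = 100 μL total → factor 100/50 = 2
Step 5: 100 μL brought to 2 mL → factor 2000/100 = 20
Overall dilution factor = 10 × 5 × 2 × 2 × 20 = 4000
Final = 8.00 × 10^6 cells/mL / 4000 = 2.00 × 10^3 cells/mL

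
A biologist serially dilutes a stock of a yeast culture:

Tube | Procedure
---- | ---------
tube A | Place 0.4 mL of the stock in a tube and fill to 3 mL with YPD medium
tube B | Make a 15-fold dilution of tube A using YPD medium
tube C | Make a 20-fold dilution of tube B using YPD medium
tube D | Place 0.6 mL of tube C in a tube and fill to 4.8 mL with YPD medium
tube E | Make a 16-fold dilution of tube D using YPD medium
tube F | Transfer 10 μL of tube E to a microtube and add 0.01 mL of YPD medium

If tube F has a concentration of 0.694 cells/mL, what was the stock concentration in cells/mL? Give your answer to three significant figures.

Step 1: 0.4 mL brought to 3 mL → factor 3/0.4 = 7.5
Step 2: 15-fold → factor 15
Step 3: 20-fold → factor 20
Step 4: 0.6 mL brought to 4.8 mL → factor 4.8/0.6 = 8
Step 5: 16-fold → factor 16
Step 6: 10 μL + 0.01 mL = 20 μL total → factor 20/10 = 2
Overall dilution factor = 7.5 × 15 × 20 × 8 × 16 × 2 = 5.76 × 10^5
Stock = 0.694 cells/mL × 5.76 × 10^5 = 4.00 × 10^5 cells/mL

4.00 × 10^5 cells/mL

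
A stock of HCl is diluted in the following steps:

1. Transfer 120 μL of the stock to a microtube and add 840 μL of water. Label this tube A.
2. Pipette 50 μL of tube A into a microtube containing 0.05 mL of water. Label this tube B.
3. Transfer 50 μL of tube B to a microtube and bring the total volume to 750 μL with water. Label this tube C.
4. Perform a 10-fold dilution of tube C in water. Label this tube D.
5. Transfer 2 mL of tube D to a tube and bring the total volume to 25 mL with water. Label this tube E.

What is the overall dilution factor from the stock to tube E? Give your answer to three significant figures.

3.00 × 10^4

Step 1: 120 μL + 840 μL = 960 μL total → factor 960/120 = 8
Step 2: 50 μL + 0.05 mL = 100 μL total → factor 100/50 = 2
Step 3: 50 μL brought to 750 μL → factor 750/50 = 15
Step 4: 10-fold → factor 10
Step 5: 2 mL brought to 25 mL → factor 25/2 = 12.5
Overall dilution factor = 8 × 2 × 15 × 10 × 12.5 = 30000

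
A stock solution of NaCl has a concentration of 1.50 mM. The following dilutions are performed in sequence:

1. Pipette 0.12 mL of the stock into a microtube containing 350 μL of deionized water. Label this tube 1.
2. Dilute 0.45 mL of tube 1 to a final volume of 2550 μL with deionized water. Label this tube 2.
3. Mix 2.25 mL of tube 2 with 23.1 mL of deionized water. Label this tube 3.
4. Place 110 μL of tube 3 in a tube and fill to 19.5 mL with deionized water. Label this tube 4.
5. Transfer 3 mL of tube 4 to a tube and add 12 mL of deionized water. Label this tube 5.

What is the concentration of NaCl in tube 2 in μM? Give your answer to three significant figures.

67.6 μM

Step 1: 0.12 mL + 350 μL = 0.47 mL total → factor 0.47/0.12 = 3.9167
Step 2: 0.45 mL brought to 2550 μL → factor 2.55/0.45 = 5.6667
Dilution factor through tube 2 = 3.9167 × 5.6667 = 22.194
[tube 2] = 1.50 mM / 22.194 = 0.06758 mM = 67.6 μM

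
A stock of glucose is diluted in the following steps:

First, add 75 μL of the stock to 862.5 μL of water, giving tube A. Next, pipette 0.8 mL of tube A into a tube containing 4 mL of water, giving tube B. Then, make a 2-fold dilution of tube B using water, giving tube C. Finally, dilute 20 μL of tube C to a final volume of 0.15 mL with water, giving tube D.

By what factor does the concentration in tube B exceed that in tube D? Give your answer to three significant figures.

15.0

Step 1: 75 μL + 862.5 μL = 937.5 μL total → factor 937.5/75 = 12.5
Step 2: 0.8 mL + 4 mL = 4.8 mL total → factor 4.8/0.8 = 6
Step 3: 2-fold → factor 2
Step 4: 20 μL brought to 0.15 mL → factor 150/20 = 7.5
Dilution factor to tube B = 75; to tube D = 1125
[tube B]/[tube D] = (factor to tube D)/(factor to tube B) = 1125/75 = 15.0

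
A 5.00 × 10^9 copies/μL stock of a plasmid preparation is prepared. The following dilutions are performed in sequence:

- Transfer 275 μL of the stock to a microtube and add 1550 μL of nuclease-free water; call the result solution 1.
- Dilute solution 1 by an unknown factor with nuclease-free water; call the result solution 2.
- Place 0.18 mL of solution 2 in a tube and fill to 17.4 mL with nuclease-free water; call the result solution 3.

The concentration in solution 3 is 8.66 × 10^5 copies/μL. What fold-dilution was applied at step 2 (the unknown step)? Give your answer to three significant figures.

9.00-fold

Step 1: 275 μL + 1550 μL = 1825 μL total → factor 1825/275 = 6.6364
Step 2: unknown factor x
Step 3: 0.18 mL brought to 17.4 mL → factor 17.4/0.18 = 96.667
Product of known-step factors = 641.52
Overall factor = 5.00 × 10^9 copies/μL / (8.66 × 10^5 copies/μL) = 5773.7
x = 5773.7 / 641.52 = 9.00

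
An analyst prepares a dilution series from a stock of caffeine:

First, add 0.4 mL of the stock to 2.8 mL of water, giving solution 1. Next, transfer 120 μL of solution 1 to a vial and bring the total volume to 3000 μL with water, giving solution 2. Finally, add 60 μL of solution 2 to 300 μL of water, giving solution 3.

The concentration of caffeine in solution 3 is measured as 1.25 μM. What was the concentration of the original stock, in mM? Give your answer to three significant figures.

1.50 mM

Step 1: 0.4 mL + 2.8 mL = 3.2 mL total → factor 3.2/0.4 = 8
Step 2: 120 μL brought to 3000 μL → factor 3000/120 = 25
Step 3: 60 μL + 300 μL = 360 μL total → factor 360/60 = 6
Overall dilution factor = 8 × 25 × 6 = 1200
Stock = 1.25 μM × 1200 = 1500 μM = 1.50 mM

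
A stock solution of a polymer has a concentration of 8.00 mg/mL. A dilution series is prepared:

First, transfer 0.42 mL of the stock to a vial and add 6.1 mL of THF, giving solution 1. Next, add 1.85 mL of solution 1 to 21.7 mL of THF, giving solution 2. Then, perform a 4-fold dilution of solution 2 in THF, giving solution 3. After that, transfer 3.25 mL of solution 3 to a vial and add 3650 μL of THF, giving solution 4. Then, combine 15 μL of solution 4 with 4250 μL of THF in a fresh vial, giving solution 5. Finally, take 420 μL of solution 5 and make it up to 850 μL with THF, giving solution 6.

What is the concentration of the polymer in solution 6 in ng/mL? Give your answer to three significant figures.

Step 1: 0.42 mL + 6.1 mL = 6.52 mL total → factor 6.52/0.42 = 15.524
Step 2: 1.85 mL + 21.7 mL = 23.55 mL total → factor 23.55/1.85 = 12.73
Step 3: 4-fold → factor 4
Step 4: 3.25 mL + 3650 μL = 6.9 mL total → factor 6.9/3.25 = 2.1231
Step 5: 15 μL + 4250 μL = 4265 μL total → factor 4265/15 = 284.33
Step 6: 420 μL brought to 850 μL → factor 850/420 = 2.0238
Overall dilution factor = 15.524 × 12.73 × 4 × 2.1231 × 284.33 × 2.0238 = 9.657 × 10^5
Final = 8.00 mg/mL / 9.657 × 10^5 = 8.284 × 10^-6 mg/mL = 8.28 ng/mL

8.28 ng/mL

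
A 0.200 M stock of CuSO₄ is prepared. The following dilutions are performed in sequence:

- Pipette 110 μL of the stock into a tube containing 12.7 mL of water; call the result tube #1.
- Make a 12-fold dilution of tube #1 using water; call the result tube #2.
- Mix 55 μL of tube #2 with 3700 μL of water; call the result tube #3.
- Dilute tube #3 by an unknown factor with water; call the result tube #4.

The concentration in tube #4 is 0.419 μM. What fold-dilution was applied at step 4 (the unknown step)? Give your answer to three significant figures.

5.00-fold

Step 1: 110 μL + 12.7 mL = 12810 μL total → factor 12810/110 = 116.45
Step 2: 12-fold → factor 12
Step 3: 55 μL + 3700 μL = 3755 μL total → factor 3755/55 = 68.273
Step 4: unknown factor x
Product of known-step factors = 95408
Overall factor = 0.200 M / (0.419 μM) = 4.7733 × 10^5
x = 4.7733 × 10^5 / 95408 = 5.00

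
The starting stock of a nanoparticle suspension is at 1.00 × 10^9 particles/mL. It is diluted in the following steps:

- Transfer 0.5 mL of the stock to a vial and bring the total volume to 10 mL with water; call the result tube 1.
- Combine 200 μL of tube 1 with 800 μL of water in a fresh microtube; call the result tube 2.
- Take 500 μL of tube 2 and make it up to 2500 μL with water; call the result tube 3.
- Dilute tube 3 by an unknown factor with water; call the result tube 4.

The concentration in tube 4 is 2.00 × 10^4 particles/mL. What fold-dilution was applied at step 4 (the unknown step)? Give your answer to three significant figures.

Step 1: 0.5 mL brought to 10 mL → factor 10/0.5 = 20
Step 2: 200 μL + 800 μL = 1000 μL total → factor 1000/200 = 5
Step 3: 500 μL brought to 2500 μL → factor 2500/500 = 5
Step 4: unknown factor x
Product of known-step factors = 500
Overall factor = 1.00 × 10^9 particles/mL / (2.00 × 10^4 particles/mL) = 50000
x = 50000 / 500 = 100

100-fold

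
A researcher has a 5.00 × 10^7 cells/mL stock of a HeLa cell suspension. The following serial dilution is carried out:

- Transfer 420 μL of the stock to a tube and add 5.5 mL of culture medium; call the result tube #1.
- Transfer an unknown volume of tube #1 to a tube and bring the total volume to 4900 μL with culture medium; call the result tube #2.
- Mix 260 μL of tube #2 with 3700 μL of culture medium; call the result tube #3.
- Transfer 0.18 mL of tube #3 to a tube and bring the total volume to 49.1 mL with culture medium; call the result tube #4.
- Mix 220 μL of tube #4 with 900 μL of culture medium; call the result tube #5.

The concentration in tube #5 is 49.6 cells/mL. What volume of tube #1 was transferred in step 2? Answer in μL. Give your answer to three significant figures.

1.45 × 10^3 μL

Step 1: 420 μL + 5.5 mL = 5920 μL total → factor 5920/420 = 14.095
Step 2: v brought to 4900 μL → factor = 4900 μL/v
Step 3: 260 μL + 3700 μL = 3960 μL total → factor 3960/260 = 15.231
Step 4: 0.18 mL brought to 49.1 mL → factor 49.1/0.18 = 272.78
Step 5: 220 μL + 900 μL = 1120 μL total → factor 1120/220 = 5.0909
Product of known-step factors = 2.9813 × 10^5
Overall factor = 5.00 × 10^7 cells/mL / (49.6 cells/mL) = 1.0081 × 10^6
Step-2 factor = 1.0081 × 10^6 / 2.9813 × 10^5 = 3.3813
v = 4900 μL / 3.3813 = 1.45 × 10^3 μL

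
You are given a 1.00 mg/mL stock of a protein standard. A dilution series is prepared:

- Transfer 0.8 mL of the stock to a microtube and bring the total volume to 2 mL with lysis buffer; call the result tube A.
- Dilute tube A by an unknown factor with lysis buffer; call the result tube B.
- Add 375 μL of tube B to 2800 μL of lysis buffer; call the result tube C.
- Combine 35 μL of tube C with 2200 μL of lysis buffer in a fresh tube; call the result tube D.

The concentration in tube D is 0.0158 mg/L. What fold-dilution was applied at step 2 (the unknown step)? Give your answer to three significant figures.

46.8-fold

Step 1: 0.8 mL brought to 2 mL → factor 2/0.8 = 2.5
Step 2: unknown factor x
Step 3: 375 μL + 2800 μL = 3175 μL total → factor 3175/375 = 8.4667
Step 4: 35 μL + 2200 μL = 2235 μL total → factor 2235/35 = 63.857
Product of known-step factors = 1351.6
Overall factor = 1.00 mg/mL / (0.0158 mg/L) = 63291
x = 63291 / 1351.6 = 46.8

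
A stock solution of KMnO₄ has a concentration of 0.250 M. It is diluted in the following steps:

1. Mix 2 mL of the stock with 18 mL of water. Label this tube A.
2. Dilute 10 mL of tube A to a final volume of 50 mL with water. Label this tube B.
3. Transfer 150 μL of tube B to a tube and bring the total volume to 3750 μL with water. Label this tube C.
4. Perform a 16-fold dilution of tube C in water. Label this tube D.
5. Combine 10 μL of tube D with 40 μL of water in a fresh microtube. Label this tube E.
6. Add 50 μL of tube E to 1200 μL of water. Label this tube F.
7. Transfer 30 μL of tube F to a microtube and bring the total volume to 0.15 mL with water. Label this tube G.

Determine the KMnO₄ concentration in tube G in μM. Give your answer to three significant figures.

Step 1: 2 mL + 18 mL = 20 mL total → factor 20/2 = 10
Step 2: 10 mL brought to 50 mL → factor 50/10 = 5
Step 3: 150 μL brought to 3750 μL → factor 3750/150 = 25
Step 4: 16-fold → factor 16
Step 5: 10 μL + 40 μL = 50 μL total → factor 50/10 = 5
Step 6: 50 μL + 1200 μL = 1250 μL total → factor 1250/50 = 25
Step 7: 30 μL brought to 0.15 mL → factor 150/30 = 5
Overall dilution factor = 10 × 5 × 25 × 16 × 5 × 25 × 5 = 1.25 × 10^7
Final = 0.250 M / 1.25 × 10^7 = 2.000 × 10^-8 M = 0.0200 μM

0.0200 μM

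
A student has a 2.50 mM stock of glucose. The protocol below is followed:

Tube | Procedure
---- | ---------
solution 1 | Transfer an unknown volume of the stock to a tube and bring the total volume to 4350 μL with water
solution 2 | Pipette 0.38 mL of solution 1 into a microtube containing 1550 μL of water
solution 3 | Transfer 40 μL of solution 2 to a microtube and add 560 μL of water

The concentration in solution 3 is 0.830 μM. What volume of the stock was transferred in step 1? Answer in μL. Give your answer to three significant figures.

Step 1: v brought to 4350 μL → factor = 4350 μL/v
Step 2: 0.38 mL + 1550 μL = 1.93 mL total → factor 1.93/0.38 = 5.0789
Step 3: 40 μL + 560 μL = 600 μL total → factor 600/40 = 15
Product of known-step factors = 76.184
Overall factor = 2.50 mM / (0.830 μM) = 3012
Step-1 factor = 3012 / 76.184 = 39.536
v = 4350 μL / 39.536 = 110 μL

110 μL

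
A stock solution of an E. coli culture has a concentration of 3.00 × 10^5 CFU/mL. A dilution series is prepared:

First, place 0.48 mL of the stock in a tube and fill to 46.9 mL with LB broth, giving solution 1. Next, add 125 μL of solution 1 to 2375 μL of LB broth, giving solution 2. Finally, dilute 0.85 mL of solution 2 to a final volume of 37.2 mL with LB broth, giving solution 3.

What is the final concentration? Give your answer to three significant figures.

Step 1: 0.48 mL brought to 46.9 mL → factor 46.9/0.48 = 97.708
Step 2: 125 μL + 2375 μL = 2500 μL total → factor 2500/125 = 20
Step 3: 0.85 mL brought to 37.2 mL → factor 37.2/0.85 = 43.765
Overall dilution factor = 97.708 × 20 × 43.765 = 85524
Final = 3.00 × 10^5 CFU/mL / 85524 = 3.51 CFU/mL

3.51 CFU/mL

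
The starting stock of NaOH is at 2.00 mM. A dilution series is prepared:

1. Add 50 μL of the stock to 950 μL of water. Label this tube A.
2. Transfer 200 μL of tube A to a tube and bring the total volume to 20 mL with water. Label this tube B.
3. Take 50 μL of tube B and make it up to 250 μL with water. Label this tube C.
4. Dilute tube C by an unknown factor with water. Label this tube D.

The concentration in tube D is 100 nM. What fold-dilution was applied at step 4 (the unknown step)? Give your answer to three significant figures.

Step 1: 50 μL + 950 μL = 1000 μL total → factor 1000/50 = 20
Step 2: 200 μL brought to 20 mL → factor 20000/200 = 100
Step 3: 50 μL brought to 250 μL → factor 250/50 = 5
Step 4: unknown factor x
Product of known-step factors = 10000
Overall factor = 2.00 mM / (100 nM) = 20000
x = 20000 / 10000 = 2.00

2.00-fold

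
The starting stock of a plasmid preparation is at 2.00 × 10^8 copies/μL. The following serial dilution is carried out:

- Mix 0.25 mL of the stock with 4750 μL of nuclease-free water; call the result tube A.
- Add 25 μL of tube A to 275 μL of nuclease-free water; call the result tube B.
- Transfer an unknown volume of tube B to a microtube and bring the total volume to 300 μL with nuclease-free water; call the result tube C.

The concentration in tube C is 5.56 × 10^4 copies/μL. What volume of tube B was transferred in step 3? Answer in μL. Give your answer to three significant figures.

20.0 μL

Step 1: 0.25 mL + 4750 μL = 5 mL total → factor 5/0.25 = 20
Step 2: 25 μL + 275 μL = 300 μL total → factor 300/25 = 12
Step 3: v brought to 300 μL → factor = 300 μL/v
Product of known-step factors = 240
Overall factor = 2.00 × 10^8 copies/μL / (5.56 × 10^4 copies/μL) = 3597.1
Step-3 factor = 3597.1 / 240 = 14.988
v = 300 μL / 14.988 = 20.0 μL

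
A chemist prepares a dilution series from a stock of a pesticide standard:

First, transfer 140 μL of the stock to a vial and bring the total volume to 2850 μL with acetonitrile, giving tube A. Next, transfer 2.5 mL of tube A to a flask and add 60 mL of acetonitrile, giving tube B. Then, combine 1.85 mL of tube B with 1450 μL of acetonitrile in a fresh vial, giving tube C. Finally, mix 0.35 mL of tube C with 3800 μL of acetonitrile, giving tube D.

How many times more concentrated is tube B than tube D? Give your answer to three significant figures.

Step 1: 140 μL brought to 2850 μL → factor 2850/140 = 20.357
Step 2: 2.5 mL + 60 mL = 62.5 mL total → factor 62.5/2.5 = 25
Step 3: 1.85 mL + 1450 μL = 3.3 mL total → factor 3.3/1.85 = 1.7838
Step 4: 0.35 mL + 3800 μL = 4.15 mL total → factor 4.15/0.35 = 11.857
Dilution factor to tube B = 508.93; to tube D = 10764
[tube B]/[tube D] = (factor to tube D)/(factor to tube B) = 10764/508.93 = 21.2

21.2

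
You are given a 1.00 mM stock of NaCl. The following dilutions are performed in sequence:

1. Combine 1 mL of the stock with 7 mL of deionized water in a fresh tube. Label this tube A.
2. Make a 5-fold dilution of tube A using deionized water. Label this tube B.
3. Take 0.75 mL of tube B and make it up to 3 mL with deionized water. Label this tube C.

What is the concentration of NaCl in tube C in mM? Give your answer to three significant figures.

0.00625 mM

Step 1: 1 mL + 7 mL = 8 mL total → factor 8/1 = 8
Step 2: 5-fold → factor 5
Step 3: 0.75 mL brought to 3 mL → factor 3/0.75 = 4
Overall dilution factor = 8 × 5 × 4 = 160
Final = 1.00 mM / 160 = 0.00625 mM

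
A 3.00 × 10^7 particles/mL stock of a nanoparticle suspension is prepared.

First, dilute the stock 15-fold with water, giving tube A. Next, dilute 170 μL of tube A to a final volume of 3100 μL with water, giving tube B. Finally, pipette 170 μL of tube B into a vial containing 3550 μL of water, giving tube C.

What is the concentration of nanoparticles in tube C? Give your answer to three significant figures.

5.01 × 10^3 particles/mL

Step 1: 15-fold → factor 15
Step 2: 170 μL brought to 3100 μL → factor 3100/170 = 18.235
Step 3: 170 μL + 3550 μL = 3720 μL total → factor 3720/170 = 21.882
Overall dilution factor = 15 × 18.235 × 21.882 = 5985.5
Final = 3.00 × 10^7 particles/mL / 5985.5 = 5.01 × 10^3 particles/mL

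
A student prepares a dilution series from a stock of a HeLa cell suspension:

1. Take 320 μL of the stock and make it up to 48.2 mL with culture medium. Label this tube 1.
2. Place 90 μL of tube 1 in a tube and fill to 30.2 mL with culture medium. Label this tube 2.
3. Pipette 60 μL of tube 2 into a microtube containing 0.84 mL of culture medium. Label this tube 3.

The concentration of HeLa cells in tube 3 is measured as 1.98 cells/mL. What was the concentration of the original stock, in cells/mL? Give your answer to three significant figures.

1.50 × 10^6 cells/mL

Step 1: 320 μL brought to 48.2 mL → factor 48200/320 = 150.62
Step 2: 90 μL brought to 30.2 mL → factor 30200/90 = 335.56
Step 3: 60 μL + 0.84 mL = 900 μL total → factor 900/60 = 15
Overall dilution factor = 150.62 × 335.56 × 15 = 7.5815 × 10^5
Stock = 1.98 cells/mL × 7.5815 × 10^5 = 1.50 × 10^6 cells/mL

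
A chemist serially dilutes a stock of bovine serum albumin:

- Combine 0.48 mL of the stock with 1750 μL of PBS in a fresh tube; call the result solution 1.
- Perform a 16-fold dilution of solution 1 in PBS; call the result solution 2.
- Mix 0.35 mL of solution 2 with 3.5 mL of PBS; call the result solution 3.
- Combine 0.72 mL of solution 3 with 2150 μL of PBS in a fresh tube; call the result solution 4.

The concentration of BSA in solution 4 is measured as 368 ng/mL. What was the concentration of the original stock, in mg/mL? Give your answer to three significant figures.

1.20 mg/mL

Step 1: 0.48 mL + 1750 μL = 2.23 mL total → factor 2.23/0.48 = 4.6458
Step 2: 16-fold → factor 16
Step 3: 0.35 mL + 3.5 mL = 3.85 mL total → factor 3.85/0.35 = 11
Step 4: 0.72 mL + 2150 μL = 2.87 mL total → factor 2.87/0.72 = 3.9861
Overall dilution factor = 4.6458 × 16 × 11 × 3.9861 = 3259.3
Stock = 368 ng/mL × 3259.3 = 1.199 × 10^6 ng/mL = 1.20 mg/mL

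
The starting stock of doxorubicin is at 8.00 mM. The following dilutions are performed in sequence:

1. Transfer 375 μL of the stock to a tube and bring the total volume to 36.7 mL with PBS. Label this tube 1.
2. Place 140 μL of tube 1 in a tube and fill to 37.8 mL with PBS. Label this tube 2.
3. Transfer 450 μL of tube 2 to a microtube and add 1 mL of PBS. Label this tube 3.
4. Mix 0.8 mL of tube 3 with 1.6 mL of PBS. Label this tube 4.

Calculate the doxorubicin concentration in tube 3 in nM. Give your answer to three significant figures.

Step 1: 375 μL brought to 36.7 mL → factor 36700/375 = 97.867
Step 2: 140 μL brought to 37.8 mL → factor 37800/140 = 270
Step 3: 450 μL + 1 mL = 1450 μL total → factor 1450/450 = 3.2222
Dilution factor through tube 3 = 97.867 × 270 × 3.2222 = 85144
[tube 3] = 8.00 mM / 85144 = 9.396 × 10^-5 mM = 94.0 nM

94.0 nM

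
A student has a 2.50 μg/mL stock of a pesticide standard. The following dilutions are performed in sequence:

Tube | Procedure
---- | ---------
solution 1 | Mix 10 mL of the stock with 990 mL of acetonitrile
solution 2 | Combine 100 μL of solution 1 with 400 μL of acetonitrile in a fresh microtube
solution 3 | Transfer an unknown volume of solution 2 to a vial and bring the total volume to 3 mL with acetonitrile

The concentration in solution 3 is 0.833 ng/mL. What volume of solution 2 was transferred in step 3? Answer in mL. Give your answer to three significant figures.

Step 1: 10 mL + 990 mL = 1000 mL total → factor 1000/10 = 100
Step 2: 100 μL + 400 μL = 500 μL total → factor 500/100 = 5
Step 3: v brought to 3 mL → factor = 3 mL/v
Product of known-step factors = 500
Overall factor = 2.50 μg/mL / (0.833 ng/mL) = 3001.2
Step-3 factor = 3001.2 / 500 = 6.0024
v = 3 mL / 6.0024 = 0.500 mL

0.500 mL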